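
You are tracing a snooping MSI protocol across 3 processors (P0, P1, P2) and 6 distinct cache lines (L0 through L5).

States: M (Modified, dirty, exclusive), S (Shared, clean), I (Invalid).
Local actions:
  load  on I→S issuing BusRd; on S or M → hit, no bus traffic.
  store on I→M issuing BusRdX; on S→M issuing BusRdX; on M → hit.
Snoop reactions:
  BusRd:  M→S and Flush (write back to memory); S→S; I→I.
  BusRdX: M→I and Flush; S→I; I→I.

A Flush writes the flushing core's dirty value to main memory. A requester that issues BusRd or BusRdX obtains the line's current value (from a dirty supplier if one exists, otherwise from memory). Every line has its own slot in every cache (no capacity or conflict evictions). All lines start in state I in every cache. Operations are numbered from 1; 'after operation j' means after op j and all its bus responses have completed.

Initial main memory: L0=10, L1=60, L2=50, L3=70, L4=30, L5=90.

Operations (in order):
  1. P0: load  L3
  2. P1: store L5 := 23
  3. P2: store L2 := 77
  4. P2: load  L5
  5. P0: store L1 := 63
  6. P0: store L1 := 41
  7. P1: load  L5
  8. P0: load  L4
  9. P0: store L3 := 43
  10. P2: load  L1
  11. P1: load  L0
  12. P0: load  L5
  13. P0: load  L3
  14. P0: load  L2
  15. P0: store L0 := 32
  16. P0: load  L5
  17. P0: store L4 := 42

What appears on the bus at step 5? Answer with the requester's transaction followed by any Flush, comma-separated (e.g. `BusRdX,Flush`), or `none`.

1. P0: load  L3  bus=[BusRd]  L3: P0=S P1=I P2=I  mem[L3]=70
2. P1: store L5 := 23  bus=[BusRdX]  L5: P0=I P1=M P2=I  mem[L5]=90
3. P2: store L2 := 77  bus=[BusRdX]  L2: P0=I P1=I P2=M  mem[L2]=50
4. P2: load  L5  bus=[BusRd,Flush]  L5: P0=I P1=S P2=S  mem[L5]=23
5. P0: store L1 := 63  bus=[BusRdX]  L1: P0=M P1=I P2=I  mem[L1]=60
6. P0: store L1 := 41  bus=[-]  L1: P0=M P1=I P2=I  mem[L1]=60
7. P1: load  L5  bus=[-]  L5: P0=I P1=S P2=S  mem[L5]=23
8. P0: load  L4  bus=[BusRd]  L4: P0=S P1=I P2=I  mem[L4]=30
9. P0: store L3 := 43  bus=[BusRdX]  L3: P0=M P1=I P2=I  mem[L3]=70
10. P2: load  L1  bus=[BusRd,Flush]  L1: P0=S P1=I P2=S  mem[L1]=41
11. P1: load  L0  bus=[BusRd]  L0: P0=I P1=S P2=I  mem[L0]=10
12. P0: load  L5  bus=[BusRd]  L5: P0=S P1=S P2=S  mem[L5]=23
13. P0: load  L3  bus=[-]  L3: P0=M P1=I P2=I  mem[L3]=70
14. P0: load  L2  bus=[BusRd,Flush]  L2: P0=S P1=I P2=S  mem[L2]=77
15. P0: store L0 := 32  bus=[BusRdX]  L0: P0=M P1=I P2=I  mem[L0]=10
16. P0: load  L5  bus=[-]  L5: P0=S P1=S P2=S  mem[L5]=23
17. P0: store L4 := 42  bus=[BusRdX]  L4: P0=M P1=I P2=I  mem[L4]=30

bus = BusRdX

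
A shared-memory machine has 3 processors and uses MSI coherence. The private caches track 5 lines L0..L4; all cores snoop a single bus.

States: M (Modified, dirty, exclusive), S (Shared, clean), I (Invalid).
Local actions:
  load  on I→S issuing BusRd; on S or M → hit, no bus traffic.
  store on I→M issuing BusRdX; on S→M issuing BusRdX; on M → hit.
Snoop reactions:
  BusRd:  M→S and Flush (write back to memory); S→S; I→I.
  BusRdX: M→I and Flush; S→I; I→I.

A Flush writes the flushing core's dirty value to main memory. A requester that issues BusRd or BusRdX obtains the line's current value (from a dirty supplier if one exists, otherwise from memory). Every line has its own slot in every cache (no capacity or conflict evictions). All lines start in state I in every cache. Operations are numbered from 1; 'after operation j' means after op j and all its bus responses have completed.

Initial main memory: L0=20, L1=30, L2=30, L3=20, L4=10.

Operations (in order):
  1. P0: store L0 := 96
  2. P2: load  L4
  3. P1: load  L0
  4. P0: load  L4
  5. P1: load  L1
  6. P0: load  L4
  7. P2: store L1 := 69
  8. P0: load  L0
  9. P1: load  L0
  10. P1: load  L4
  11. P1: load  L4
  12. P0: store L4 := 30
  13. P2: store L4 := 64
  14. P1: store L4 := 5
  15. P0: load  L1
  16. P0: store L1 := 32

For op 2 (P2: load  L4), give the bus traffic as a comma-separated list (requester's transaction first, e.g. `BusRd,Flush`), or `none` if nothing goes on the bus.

1. P0: store L0 := 96  bus=[BusRdX]  L0: P0=M P1=I P2=I  mem[L0]=20
2. P2: load  L4  bus=[BusRd]  L4: P0=I P1=I P2=S  mem[L4]=10
3. P1: load  L0  bus=[BusRd,Flush]  L0: P0=S P1=S P2=I  mem[L0]=96
4. P0: load  L4  bus=[BusRd]  L4: P0=S P1=I P2=S  mem[L4]=10
5. P1: load  L1  bus=[BusRd]  L1: P0=I P1=S P2=I  mem[L1]=30
6. P0: load  L4  bus=[-]  L4: P0=S P1=I P2=S  mem[L4]=10
7. P2: store L1 := 69  bus=[BusRdX]  L1: P0=I P1=I P2=M  mem[L1]=30
8. P0: load  L0  bus=[-]  L0: P0=S P1=S P2=I  mem[L0]=96
9. P1: load  L0  bus=[-]  L0: P0=S P1=S P2=I  mem[L0]=96
10. P1: load  L4  bus=[BusRd]  L4: P0=S P1=S P2=S  mem[L4]=10
11. P1: load  L4  bus=[-]  L4: P0=S P1=S P2=S  mem[L4]=10
12. P0: store L4 := 30  bus=[BusRdX]  L4: P0=M P1=I P2=I  mem[L4]=10
13. P2: store L4 := 64  bus=[BusRdX,Flush]  L4: P0=I P1=I P2=M  mem[L4]=30
14. P1: store L4 := 5  bus=[BusRdX,Flush]  L4: P0=I P1=M P2=I  mem[L4]=64
15. P0: load  L1  bus=[BusRd,Flush]  L1: P0=S P1=I P2=S  mem[L1]=69
16. P0: store L1 := 32  bus=[BusRdX]  L1: P0=M P1=I P2=I  mem[L1]=69

bus = BusRd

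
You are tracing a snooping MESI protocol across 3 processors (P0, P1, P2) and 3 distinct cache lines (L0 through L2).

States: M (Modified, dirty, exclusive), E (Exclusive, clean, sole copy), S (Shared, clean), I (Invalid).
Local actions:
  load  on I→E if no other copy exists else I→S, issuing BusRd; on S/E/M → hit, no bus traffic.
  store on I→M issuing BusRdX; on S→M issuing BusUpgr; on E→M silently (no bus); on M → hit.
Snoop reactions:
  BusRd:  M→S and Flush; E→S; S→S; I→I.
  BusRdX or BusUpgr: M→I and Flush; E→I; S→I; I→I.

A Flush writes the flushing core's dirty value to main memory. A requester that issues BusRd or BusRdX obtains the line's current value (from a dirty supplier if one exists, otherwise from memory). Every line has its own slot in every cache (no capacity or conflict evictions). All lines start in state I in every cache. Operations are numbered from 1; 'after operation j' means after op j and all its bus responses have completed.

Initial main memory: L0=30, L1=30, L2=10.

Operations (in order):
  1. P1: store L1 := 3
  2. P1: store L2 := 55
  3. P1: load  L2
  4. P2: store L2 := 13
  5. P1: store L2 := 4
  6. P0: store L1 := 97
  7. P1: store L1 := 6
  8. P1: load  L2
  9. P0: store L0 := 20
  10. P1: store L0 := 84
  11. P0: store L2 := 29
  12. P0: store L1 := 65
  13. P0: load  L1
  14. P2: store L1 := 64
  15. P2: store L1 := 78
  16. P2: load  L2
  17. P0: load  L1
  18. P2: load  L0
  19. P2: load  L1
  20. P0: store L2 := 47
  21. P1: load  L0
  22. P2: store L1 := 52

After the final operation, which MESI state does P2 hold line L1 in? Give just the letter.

step 1: P1: store L1 := 3  ⟶  IMI  (L1)  txn=BusRdX  M[L1]=30
step 2: P1: store L2 := 55  ⟶  IMI  (L2)  txn=BusRdX  M[L2]=10
step 3: P1: load  L2  ⟶  IMI  (L2)  txn=∅  M[L2]=10
step 4: P2: store L2 := 13  ⟶  IIM  (L2)  txn=BusRdX+Flush  M[L2]=55
step 5: P1: store L2 := 4  ⟶  IMI  (L2)  txn=BusRdX+Flush  M[L2]=13
step 6: P0: store L1 := 97  ⟶  MII  (L1)  txn=BusRdX+Flush  M[L1]=3
step 7: P1: store L1 := 6  ⟶  IMI  (L1)  txn=BusRdX+Flush  M[L1]=97
step 8: P1: load  L2  ⟶  IMI  (L2)  txn=∅  M[L2]=13
step 9: P0: store L0 := 20  ⟶  MII  (L0)  txn=BusRdX  M[L0]=30
step 10: P1: store L0 := 84  ⟶  IMI  (L0)  txn=BusRdX+Flush  M[L0]=20
step 11: P0: store L2 := 29  ⟶  MII  (L2)  txn=BusRdX+Flush  M[L2]=4
step 12: P0: store L1 := 65  ⟶  MII  (L1)  txn=BusRdX+Flush  M[L1]=6
step 13: P0: load  L1  ⟶  MII  (L1)  txn=∅  M[L1]=6
step 14: P2: store L1 := 64  ⟶  IIM  (L1)  txn=BusRdX+Flush  M[L1]=65
step 15: P2: store L1 := 78  ⟶  IIM  (L1)  txn=∅  M[L1]=65
step 16: P2: load  L2  ⟶  SIS  (L2)  txn=BusRd+Flush  M[L2]=29
step 17: P0: load  L1  ⟶  SIS  (L1)  txn=BusRd+Flush  M[L1]=78
step 18: P2: load  L0  ⟶  ISS  (L0)  txn=BusRd+Flush  M[L0]=84
step 19: P2: load  L1  ⟶  SIS  (L1)  txn=∅  M[L1]=78
step 20: P0: store L2 := 47  ⟶  MII  (L2)  txn=BusUpgr  M[L2]=29
step 21: P1: load  L0  ⟶  ISS  (L0)  txn=∅  M[L0]=84
step 22: P2: store L1 := 52  ⟶  IIM  (L1)  txn=BusUpgr  M[L1]=78

state = M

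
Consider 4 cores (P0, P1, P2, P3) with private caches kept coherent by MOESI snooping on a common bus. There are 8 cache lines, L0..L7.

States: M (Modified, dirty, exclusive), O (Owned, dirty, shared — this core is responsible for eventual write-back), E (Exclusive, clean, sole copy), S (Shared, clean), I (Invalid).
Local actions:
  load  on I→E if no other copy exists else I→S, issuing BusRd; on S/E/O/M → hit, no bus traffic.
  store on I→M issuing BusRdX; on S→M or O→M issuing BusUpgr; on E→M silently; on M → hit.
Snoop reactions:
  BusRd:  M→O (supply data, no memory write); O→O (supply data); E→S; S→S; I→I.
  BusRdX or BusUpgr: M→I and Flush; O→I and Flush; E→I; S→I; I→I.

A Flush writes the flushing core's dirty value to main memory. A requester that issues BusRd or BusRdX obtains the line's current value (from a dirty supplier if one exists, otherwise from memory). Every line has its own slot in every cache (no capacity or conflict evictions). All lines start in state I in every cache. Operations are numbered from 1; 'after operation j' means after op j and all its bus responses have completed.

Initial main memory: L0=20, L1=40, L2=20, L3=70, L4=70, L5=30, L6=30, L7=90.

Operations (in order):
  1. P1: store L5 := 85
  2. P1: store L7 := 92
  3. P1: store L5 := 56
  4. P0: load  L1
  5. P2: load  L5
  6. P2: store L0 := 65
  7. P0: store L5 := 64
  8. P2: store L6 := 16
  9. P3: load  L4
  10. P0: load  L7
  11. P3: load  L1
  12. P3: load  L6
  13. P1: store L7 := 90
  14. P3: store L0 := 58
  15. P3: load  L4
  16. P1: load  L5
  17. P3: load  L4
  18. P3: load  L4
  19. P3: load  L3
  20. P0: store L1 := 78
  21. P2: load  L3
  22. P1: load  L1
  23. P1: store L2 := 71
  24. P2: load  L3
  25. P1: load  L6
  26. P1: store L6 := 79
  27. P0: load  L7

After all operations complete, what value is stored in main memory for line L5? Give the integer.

memory[L5] = 56

1. P1: store L5 := 85  bus=[BusRdX]  L5: P0=I P1=M P2=I P3=I  mem[L5]=30
2. P1: store L7 := 92  bus=[BusRdX]  L7: P0=I P1=M P2=I P3=I  mem[L7]=90
3. P1: store L5 := 56  bus=[-]  L5: P0=I P1=M P2=I P3=I  mem[L5]=30
4. P0: load  L1  bus=[BusRd]  L1: P0=E P1=I P2=I P3=I  mem[L1]=40
5. P2: load  L5  bus=[BusRd]  L5: P0=I P1=O P2=S P3=I  mem[L5]=30
6. P2: store L0 := 65  bus=[BusRdX]  L0: P0=I P1=I P2=M P3=I  mem[L0]=20
7. P0: store L5 := 64  bus=[BusRdX,Flush]  L5: P0=M P1=I P2=I P3=I  mem[L5]=56
8. P2: store L6 := 16  bus=[BusRdX]  L6: P0=I P1=I P2=M P3=I  mem[L6]=30
9. P3: load  L4  bus=[BusRd]  L4: P0=I P1=I P2=I P3=E  mem[L4]=70
10. P0: load  L7  bus=[BusRd]  L7: P0=S P1=O P2=I P3=I  mem[L7]=90
11. P3: load  L1  bus=[BusRd]  L1: P0=S P1=I P2=I P3=S  mem[L1]=40
12. P3: load  L6  bus=[BusRd]  L6: P0=I P1=I P2=O P3=S  mem[L6]=30
13. P1: store L7 := 90  bus=[BusUpgr]  L7: P0=I P1=M P2=I P3=I  mem[L7]=90
14. P3: store L0 := 58  bus=[BusRdX,Flush]  L0: P0=I P1=I P2=I P3=M  mem[L0]=65
15. P3: load  L4  bus=[-]  L4: P0=I P1=I P2=I P3=E  mem[L4]=70
16. P1: load  L5  bus=[BusRd]  L5: P0=O P1=S P2=I P3=I  mem[L5]=56
17. P3: load  L4  bus=[-]  L4: P0=I P1=I P2=I P3=E  mem[L4]=70
18. P3: load  L4  bus=[-]  L4: P0=I P1=I P2=I P3=E  mem[L4]=70
19. P3: load  L3  bus=[BusRd]  L3: P0=I P1=I P2=I P3=E  mem[L3]=70
20. P0: store L1 := 78  bus=[BusUpgr]  L1: P0=M P1=I P2=I P3=I  mem[L1]=40
21. P2: load  L3  bus=[BusRd]  L3: P0=I P1=I P2=S P3=S  mem[L3]=70
22. P1: load  L1  bus=[BusRd]  L1: P0=O P1=S P2=I P3=I  mem[L1]=40
23. P1: store L2 := 71  bus=[BusRdX]  L2: P0=I P1=M P2=I P3=I  mem[L2]=20
24. P2: load  L3  bus=[-]  L3: P0=I P1=I P2=S P3=S  mem[L3]=70
25. P1: load  L6  bus=[BusRd]  L6: P0=I P1=S P2=O P3=S  mem[L6]=30
26. P1: store L6 := 79  bus=[BusUpgr,Flush]  L6: P0=I P1=M P2=I P3=I  mem[L6]=16
27. P0: load  L7  bus=[BusRd]  L7: P0=S P1=O P2=I P3=I  mem[L7]=90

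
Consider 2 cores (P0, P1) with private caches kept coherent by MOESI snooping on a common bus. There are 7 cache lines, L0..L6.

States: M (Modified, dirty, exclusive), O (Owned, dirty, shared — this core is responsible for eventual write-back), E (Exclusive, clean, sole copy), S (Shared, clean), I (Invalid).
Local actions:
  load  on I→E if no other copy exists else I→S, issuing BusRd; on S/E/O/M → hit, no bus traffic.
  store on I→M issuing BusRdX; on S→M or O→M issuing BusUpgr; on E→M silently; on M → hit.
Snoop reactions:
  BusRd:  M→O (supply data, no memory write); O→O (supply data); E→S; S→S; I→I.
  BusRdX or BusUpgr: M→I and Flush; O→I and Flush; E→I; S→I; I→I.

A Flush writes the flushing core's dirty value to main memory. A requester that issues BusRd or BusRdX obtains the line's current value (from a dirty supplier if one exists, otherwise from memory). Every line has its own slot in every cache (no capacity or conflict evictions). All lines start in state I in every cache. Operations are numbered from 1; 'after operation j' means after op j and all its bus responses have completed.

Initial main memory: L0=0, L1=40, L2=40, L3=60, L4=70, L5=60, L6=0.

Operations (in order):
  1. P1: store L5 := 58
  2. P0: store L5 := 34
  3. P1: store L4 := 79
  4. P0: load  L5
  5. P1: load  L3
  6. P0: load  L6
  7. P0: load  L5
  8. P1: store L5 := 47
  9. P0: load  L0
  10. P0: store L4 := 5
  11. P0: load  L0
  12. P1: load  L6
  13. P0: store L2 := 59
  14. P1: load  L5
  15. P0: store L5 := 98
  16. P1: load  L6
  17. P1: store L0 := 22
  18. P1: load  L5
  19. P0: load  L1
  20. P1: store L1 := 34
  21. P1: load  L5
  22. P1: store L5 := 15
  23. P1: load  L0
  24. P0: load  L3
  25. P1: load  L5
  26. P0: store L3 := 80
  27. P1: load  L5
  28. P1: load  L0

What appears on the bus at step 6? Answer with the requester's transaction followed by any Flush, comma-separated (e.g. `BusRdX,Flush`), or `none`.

  op1 P1: store L5 := 58 → I/M on L5; bus BusRdX; mem=60
  op2 P0: store L5 := 34 → M/I on L5; bus BusRdX Flush; mem=58
  op3 P1: store L4 := 79 → I/M on L4; bus BusRdX; mem=70
  op4 P0: load  L5 → M/I on L5; bus (none); mem=58
  op5 P1: load  L3 → I/E on L3; bus BusRd; mem=60
  op6 P0: load  L6 → E/I on L6; bus BusRd; mem=0
  op7 P0: load  L5 → M/I on L5; bus (none); mem=58
  op8 P1: store L5 := 47 → I/M on L5; bus BusRdX Flush; mem=34
  op9 P0: load  L0 → E/I on L0; bus BusRd; mem=0
  op10 P0: store L4 := 5 → M/I on L4; bus BusRdX Flush; mem=79
  op11 P0: load  L0 → E/I on L0; bus (none); mem=0
  op12 P1: load  L6 → S/S on L6; bus BusRd; mem=0
  op13 P0: store L2 := 59 → M/I on L2; bus BusRdX; mem=40
  op14 P1: load  L5 → I/M on L5; bus (none); mem=34
  op15 P0: store L5 := 98 → M/I on L5; bus BusRdX Flush; mem=47
  op16 P1: load  L6 → S/S on L6; bus (none); mem=0
  op17 P1: store L0 := 22 → I/M on L0; bus BusRdX; mem=0
  op18 P1: load  L5 → O/S on L5; bus BusRd; mem=47
  op19 P0: load  L1 → E/I on L1; bus BusRd; mem=40
  op20 P1: store L1 := 34 → I/M on L1; bus BusRdX; mem=40
  op21 P1: load  L5 → O/S on L5; bus (none); mem=47
  op22 P1: store L5 := 15 → I/M on L5; bus BusUpgr Flush; mem=98
  op23 P1: load  L0 → I/M on L0; bus (none); mem=0
  op24 P0: load  L3 → S/S on L3; bus BusRd; mem=60
  op25 P1: load  L5 → I/M on L5; bus (none); mem=98
  op26 P0: store L3 := 80 → M/I on L3; bus BusUpgr; mem=60
  op27 P1: load  L5 → I/M on L5; bus (none); mem=98
  op28 P1: load  L0 → I/M on L0; bus (none); mem=0

bus = BusRd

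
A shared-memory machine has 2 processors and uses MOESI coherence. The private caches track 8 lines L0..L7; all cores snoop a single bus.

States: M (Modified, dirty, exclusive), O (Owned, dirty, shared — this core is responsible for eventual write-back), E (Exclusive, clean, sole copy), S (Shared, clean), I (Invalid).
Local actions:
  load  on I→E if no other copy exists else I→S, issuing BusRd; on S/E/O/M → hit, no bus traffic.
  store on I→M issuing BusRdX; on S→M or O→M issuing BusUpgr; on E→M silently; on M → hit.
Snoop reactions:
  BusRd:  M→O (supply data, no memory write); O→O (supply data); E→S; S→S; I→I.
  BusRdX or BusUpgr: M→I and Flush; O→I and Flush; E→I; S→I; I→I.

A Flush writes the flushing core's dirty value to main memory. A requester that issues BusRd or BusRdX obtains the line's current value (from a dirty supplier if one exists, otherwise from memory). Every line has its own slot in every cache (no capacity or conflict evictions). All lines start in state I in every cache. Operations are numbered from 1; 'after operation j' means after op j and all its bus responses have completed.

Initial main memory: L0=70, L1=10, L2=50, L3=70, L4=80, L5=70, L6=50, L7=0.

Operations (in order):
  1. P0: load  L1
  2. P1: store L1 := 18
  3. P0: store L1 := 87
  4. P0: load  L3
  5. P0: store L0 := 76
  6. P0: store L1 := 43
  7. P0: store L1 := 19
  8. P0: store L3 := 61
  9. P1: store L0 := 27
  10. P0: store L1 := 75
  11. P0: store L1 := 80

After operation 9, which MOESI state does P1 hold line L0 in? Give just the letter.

state = M

[1] P0: load  L1 | P0:E(10), P1:I | bus: BusRd
[2] P1: store L1 := 18 | P0:I, P1:M(18) | bus: BusRdX
[3] P0: store L1 := 87 | P0:M(87), P1:I | bus: BusRdX,Flush
[4] P0: load  L3 | P0:E(70), P1:I | bus: BusRd
[5] P0: store L0 := 76 | P0:M(76), P1:I | bus: BusRdX
[6] P0: store L1 := 43 | P0:M(43), P1:I | bus: none
[7] P0: store L1 := 19 | P0:M(19), P1:I | bus: none
[8] P0: store L3 := 61 | P0:M(61), P1:I | bus: none
[9] P1: store L0 := 27 | P0:I, P1:M(27) | bus: BusRdX,Flush
[10] P0: store L1 := 75 | P0:M(75), P1:I | bus: none
[11] P0: store L1 := 80 | P0:M(80), P1:I | bus: none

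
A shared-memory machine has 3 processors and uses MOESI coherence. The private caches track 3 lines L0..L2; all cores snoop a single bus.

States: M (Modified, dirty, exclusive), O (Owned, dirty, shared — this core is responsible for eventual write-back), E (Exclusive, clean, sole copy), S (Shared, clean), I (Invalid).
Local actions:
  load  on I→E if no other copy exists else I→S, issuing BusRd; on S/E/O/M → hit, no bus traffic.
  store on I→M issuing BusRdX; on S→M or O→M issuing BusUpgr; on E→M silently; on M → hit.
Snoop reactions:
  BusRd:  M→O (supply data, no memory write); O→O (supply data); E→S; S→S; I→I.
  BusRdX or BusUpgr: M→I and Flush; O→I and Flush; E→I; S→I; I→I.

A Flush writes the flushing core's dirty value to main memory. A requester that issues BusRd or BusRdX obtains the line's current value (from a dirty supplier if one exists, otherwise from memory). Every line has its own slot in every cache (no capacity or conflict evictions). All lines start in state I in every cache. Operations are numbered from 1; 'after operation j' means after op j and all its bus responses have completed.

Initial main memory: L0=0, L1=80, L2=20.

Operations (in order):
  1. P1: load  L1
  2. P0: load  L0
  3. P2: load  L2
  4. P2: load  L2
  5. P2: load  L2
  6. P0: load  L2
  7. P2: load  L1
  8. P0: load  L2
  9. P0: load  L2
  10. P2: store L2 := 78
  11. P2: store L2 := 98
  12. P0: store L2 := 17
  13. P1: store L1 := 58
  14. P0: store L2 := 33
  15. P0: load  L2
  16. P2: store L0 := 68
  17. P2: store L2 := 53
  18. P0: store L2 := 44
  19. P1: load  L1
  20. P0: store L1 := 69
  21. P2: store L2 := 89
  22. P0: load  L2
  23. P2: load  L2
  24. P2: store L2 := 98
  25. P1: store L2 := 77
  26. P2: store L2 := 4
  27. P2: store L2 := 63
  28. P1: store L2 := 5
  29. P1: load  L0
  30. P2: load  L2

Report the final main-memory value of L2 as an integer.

memory[L2] = 63

1. P1: load  L1  bus=[BusRd]  L1: P0=I P1=E P2=I  mem[L1]=80
2. P0: load  L0  bus=[BusRd]  L0: P0=E P1=I P2=I  mem[L0]=0
3. P2: load  L2  bus=[BusRd]  L2: P0=I P1=I P2=E  mem[L2]=20
4. P2: load  L2  bus=[-]  L2: P0=I P1=I P2=E  mem[L2]=20
5. P2: load  L2  bus=[-]  L2: P0=I P1=I P2=E  mem[L2]=20
6. P0: load  L2  bus=[BusRd]  L2: P0=S P1=I P2=S  mem[L2]=20
7. P2: load  L1  bus=[BusRd]  L1: P0=I P1=S P2=S  mem[L1]=80
8. P0: load  L2  bus=[-]  L2: P0=S P1=I P2=S  mem[L2]=20
9. P0: load  L2  bus=[-]  L2: P0=S P1=I P2=S  mem[L2]=20
10. P2: store L2 := 78  bus=[BusUpgr]  L2: P0=I P1=I P2=M  mem[L2]=20
11. P2: store L2 := 98  bus=[-]  L2: P0=I P1=I P2=M  mem[L2]=20
12. P0: store L2 := 17  bus=[BusRdX,Flush]  L2: P0=M P1=I P2=I  mem[L2]=98
13. P1: store L1 := 58  bus=[BusUpgr]  L1: P0=I P1=M P2=I  mem[L1]=80
14. P0: store L2 := 33  bus=[-]  L2: P0=M P1=I P2=I  mem[L2]=98
15. P0: load  L2  bus=[-]  L2: P0=M P1=I P2=I  mem[L2]=98
16. P2: store L0 := 68  bus=[BusRdX]  L0: P0=I P1=I P2=M  mem[L0]=0
17. P2: store L2 := 53  bus=[BusRdX,Flush]  L2: P0=I P1=I P2=M  mem[L2]=33
18. P0: store L2 := 44  bus=[BusRdX,Flush]  L2: P0=M P1=I P2=I  mem[L2]=53
19. P1: load  L1  bus=[-]  L1: P0=I P1=M P2=I  mem[L1]=80
20. P0: store L1 := 69  bus=[BusRdX,Flush]  L1: P0=M P1=I P2=I  mem[L1]=58
21. P2: store L2 := 89  bus=[BusRdX,Flush]  L2: P0=I P1=I P2=M  mem[L2]=44
22. P0: load  L2  bus=[BusRd]  L2: P0=S P1=I P2=O  mem[L2]=44
23. P2: load  L2  bus=[-]  L2: P0=S P1=I P2=O  mem[L2]=44
24. P2: store L2 := 98  bus=[BusUpgr]  L2: P0=I P1=I P2=M  mem[L2]=44
25. P1: store L2 := 77  bus=[BusRdX,Flush]  L2: P0=I P1=M P2=I  mem[L2]=98
26. P2: store L2 := 4  bus=[BusRdX,Flush]  L2: P0=I P1=I P2=M  mem[L2]=77
27. P2: store L2 := 63  bus=[-]  L2: P0=I P1=I P2=M  mem[L2]=77
28. P1: store L2 := 5  bus=[BusRdX,Flush]  L2: P0=I P1=M P2=I  mem[L2]=63
29. P1: load  L0  bus=[BusRd]  L0: P0=I P1=S P2=O  mem[L0]=0
30. P2: load  L2  bus=[BusRd]  L2: P0=I P1=O P2=S  mem[L2]=63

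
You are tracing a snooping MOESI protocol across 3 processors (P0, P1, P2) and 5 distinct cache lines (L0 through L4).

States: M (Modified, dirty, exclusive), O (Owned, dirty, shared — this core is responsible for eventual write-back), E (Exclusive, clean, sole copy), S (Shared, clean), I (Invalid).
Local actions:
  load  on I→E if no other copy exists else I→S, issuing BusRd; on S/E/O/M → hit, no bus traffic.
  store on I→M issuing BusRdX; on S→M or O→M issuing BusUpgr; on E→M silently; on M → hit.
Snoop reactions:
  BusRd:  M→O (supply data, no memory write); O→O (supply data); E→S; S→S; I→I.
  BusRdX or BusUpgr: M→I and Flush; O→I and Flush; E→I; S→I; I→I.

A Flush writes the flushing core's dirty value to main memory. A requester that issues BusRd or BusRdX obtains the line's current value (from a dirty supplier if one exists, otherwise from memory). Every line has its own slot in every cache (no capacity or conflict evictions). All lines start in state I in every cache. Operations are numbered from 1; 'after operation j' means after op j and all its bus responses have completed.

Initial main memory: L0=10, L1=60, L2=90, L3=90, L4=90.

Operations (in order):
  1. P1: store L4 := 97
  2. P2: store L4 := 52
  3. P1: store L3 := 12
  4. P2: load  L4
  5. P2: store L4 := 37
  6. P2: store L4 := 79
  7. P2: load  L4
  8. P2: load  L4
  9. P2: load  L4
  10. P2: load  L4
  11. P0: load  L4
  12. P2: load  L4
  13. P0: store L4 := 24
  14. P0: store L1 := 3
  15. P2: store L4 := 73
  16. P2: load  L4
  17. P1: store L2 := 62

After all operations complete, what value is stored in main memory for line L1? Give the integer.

1. P1: store L4 := 97  bus=[BusRdX]  L4: P0=I P1=M P2=I  mem[L4]=90
2. P2: store L4 := 52  bus=[BusRdX,Flush]  L4: P0=I P1=I P2=M  mem[L4]=97
3. P1: store L3 := 12  bus=[BusRdX]  L3: P0=I P1=M P2=I  mem[L3]=90
4. P2: load  L4  bus=[-]  L4: P0=I P1=I P2=M  mem[L4]=97
5. P2: store L4 := 37  bus=[-]  L4: P0=I P1=I P2=M  mem[L4]=97
6. P2: store L4 := 79  bus=[-]  L4: P0=I P1=I P2=M  mem[L4]=97
7. P2: load  L4  bus=[-]  L4: P0=I P1=I P2=M  mem[L4]=97
8. P2: load  L4  bus=[-]  L4: P0=I P1=I P2=M  mem[L4]=97
9. P2: load  L4  bus=[-]  L4: P0=I P1=I P2=M  mem[L4]=97
10. P2: load  L4  bus=[-]  L4: P0=I P1=I P2=M  mem[L4]=97
11. P0: load  L4  bus=[BusRd]  L4: P0=S P1=I P2=O  mem[L4]=97
12. P2: load  L4  bus=[-]  L4: P0=S P1=I P2=O  mem[L4]=97
13. P0: store L4 := 24  bus=[BusUpgr,Flush]  L4: P0=M P1=I P2=I  mem[L4]=79
14. P0: store L1 := 3  bus=[BusRdX]  L1: P0=M P1=I P2=I  mem[L1]=60
15. P2: store L4 := 73  bus=[BusRdX,Flush]  L4: P0=I P1=I P2=M  mem[L4]=24
16. P2: load  L4  bus=[-]  L4: P0=I P1=I P2=M  mem[L4]=24
17. P1: store L2 := 62  bus=[BusRdX]  L2: P0=I P1=M P2=I  mem[L2]=90

memory[L1] = 60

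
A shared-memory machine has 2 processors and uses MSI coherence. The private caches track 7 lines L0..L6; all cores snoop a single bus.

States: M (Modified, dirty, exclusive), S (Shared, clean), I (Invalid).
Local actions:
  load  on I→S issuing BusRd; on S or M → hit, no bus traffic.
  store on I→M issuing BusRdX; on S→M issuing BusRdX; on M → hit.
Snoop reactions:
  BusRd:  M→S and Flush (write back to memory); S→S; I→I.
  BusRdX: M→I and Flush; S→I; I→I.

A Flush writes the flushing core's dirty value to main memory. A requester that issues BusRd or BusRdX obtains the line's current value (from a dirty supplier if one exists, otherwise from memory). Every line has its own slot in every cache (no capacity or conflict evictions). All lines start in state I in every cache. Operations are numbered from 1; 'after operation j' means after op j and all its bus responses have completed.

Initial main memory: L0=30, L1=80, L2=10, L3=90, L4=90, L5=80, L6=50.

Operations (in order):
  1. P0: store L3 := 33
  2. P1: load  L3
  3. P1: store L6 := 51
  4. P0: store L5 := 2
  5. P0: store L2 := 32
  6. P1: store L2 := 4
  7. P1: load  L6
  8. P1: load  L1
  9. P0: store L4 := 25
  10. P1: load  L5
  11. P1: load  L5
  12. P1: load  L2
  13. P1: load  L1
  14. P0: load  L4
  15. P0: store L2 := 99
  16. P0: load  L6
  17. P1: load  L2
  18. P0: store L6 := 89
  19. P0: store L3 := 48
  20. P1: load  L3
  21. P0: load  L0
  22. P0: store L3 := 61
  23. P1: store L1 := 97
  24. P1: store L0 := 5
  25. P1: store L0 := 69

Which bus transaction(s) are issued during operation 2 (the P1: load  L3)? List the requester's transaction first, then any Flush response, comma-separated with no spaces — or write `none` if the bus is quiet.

step 1: P0: store L3 := 33  ⟶  MI  (L3)  txn=BusRdX  M[L3]=90
step 2: P1: load  L3  ⟶  SS  (L3)  txn=BusRd+Flush  M[L3]=33
step 3: P1: store L6 := 51  ⟶  IM  (L6)  txn=BusRdX  M[L6]=50
step 4: P0: store L5 := 2  ⟶  MI  (L5)  txn=BusRdX  M[L5]=80
step 5: P0: store L2 := 32  ⟶  MI  (L2)  txn=BusRdX  M[L2]=10
step 6: P1: store L2 := 4  ⟶  IM  (L2)  txn=BusRdX+Flush  M[L2]=32
step 7: P1: load  L6  ⟶  IM  (L6)  txn=∅  M[L6]=50
step 8: P1: load  L1  ⟶  IS  (L1)  txn=BusRd  M[L1]=80
step 9: P0: store L4 := 25  ⟶  MI  (L4)  txn=BusRdX  M[L4]=90
step 10: P1: load  L5  ⟶  SS  (L5)  txn=BusRd+Flush  M[L5]=2
step 11: P1: load  L5  ⟶  SS  (L5)  txn=∅  M[L5]=2
step 12: P1: load  L2  ⟶  IM  (L2)  txn=∅  M[L2]=32
step 13: P1: load  L1  ⟶  IS  (L1)  txn=∅  M[L1]=80
step 14: P0: load  L4  ⟶  MI  (L4)  txn=∅  M[L4]=90
step 15: P0: store L2 := 99  ⟶  MI  (L2)  txn=BusRdX+Flush  M[L2]=4
step 16: P0: load  L6  ⟶  SS  (L6)  txn=BusRd+Flush  M[L6]=51
step 17: P1: load  L2  ⟶  SS  (L2)  txn=BusRd+Flush  M[L2]=99
step 18: P0: store L6 := 89  ⟶  MI  (L6)  txn=BusRdX  M[L6]=51
step 19: P0: store L3 := 48  ⟶  MI  (L3)  txn=BusRdX  M[L3]=33
step 20: P1: load  L3  ⟶  SS  (L3)  txn=BusRd+Flush  M[L3]=48
step 21: P0: load  L0  ⟶  SI  (L0)  txn=BusRd  M[L0]=30
step 22: P0: store L3 := 61  ⟶  MI  (L3)  txn=BusRdX  M[L3]=48
step 23: P1: store L1 := 97  ⟶  IM  (L1)  txn=BusRdX  M[L1]=80
step 24: P1: store L0 := 5  ⟶  IM  (L0)  txn=BusRdX  M[L0]=30
step 25: P1: store L0 := 69  ⟶  IM  (L0)  txn=∅  M[L0]=30

bus = BusRd,Flush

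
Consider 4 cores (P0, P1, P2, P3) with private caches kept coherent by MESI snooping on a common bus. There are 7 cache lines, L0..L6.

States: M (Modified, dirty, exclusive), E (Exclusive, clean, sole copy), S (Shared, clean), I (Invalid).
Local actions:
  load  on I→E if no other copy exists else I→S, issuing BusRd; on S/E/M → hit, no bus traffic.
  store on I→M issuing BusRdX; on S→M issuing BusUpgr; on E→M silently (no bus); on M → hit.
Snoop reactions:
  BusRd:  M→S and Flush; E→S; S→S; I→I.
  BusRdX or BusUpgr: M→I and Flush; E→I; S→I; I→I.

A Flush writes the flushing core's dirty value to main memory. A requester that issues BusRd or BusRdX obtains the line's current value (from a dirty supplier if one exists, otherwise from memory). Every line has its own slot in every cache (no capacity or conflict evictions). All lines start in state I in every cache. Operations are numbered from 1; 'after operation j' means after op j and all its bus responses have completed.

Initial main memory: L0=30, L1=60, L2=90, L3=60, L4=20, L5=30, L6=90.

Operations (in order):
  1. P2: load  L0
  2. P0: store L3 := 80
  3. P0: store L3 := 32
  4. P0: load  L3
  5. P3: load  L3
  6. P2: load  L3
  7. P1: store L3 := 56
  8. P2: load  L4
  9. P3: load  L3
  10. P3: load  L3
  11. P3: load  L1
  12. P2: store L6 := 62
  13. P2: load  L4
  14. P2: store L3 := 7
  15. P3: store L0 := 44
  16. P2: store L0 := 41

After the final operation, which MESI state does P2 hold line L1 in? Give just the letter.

step 1: P2: load  L0  ⟶  IIEI  (L0)  txn=BusRd  M[L0]=30
step 2: P0: store L3 := 80  ⟶  MIII  (L3)  txn=BusRdX  M[L3]=60
step 3: P0: store L3 := 32  ⟶  MIII  (L3)  txn=∅  M[L3]=60
step 4: P0: load  L3  ⟶  MIII  (L3)  txn=∅  M[L3]=60
step 5: P3: load  L3  ⟶  SIIS  (L3)  txn=BusRd+Flush  M[L3]=32
step 6: P2: load  L3  ⟶  SISS  (L3)  txn=BusRd  M[L3]=32
step 7: P1: store L3 := 56  ⟶  IMII  (L3)  txn=BusRdX  M[L3]=32
step 8: P2: load  L4  ⟶  IIEI  (L4)  txn=BusRd  M[L4]=20
step 9: P3: load  L3  ⟶  ISIS  (L3)  txn=BusRd+Flush  M[L3]=56
step 10: P3: load  L3  ⟶  ISIS  (L3)  txn=∅  M[L3]=56
step 11: P3: load  L1  ⟶  IIIE  (L1)  txn=BusRd  M[L1]=60
step 12: P2: store L6 := 62  ⟶  IIMI  (L6)  txn=BusRdX  M[L6]=90
step 13: P2: load  L4  ⟶  IIEI  (L4)  txn=∅  M[L4]=20
step 14: P2: store L3 := 7  ⟶  IIMI  (L3)  txn=BusRdX  M[L3]=56
step 15: P3: store L0 := 44  ⟶  IIIM  (L0)  txn=BusRdX  M[L0]=30
step 16: P2: store L0 := 41  ⟶  IIMI  (L0)  txn=BusRdX+Flush  M[L0]=44

state = I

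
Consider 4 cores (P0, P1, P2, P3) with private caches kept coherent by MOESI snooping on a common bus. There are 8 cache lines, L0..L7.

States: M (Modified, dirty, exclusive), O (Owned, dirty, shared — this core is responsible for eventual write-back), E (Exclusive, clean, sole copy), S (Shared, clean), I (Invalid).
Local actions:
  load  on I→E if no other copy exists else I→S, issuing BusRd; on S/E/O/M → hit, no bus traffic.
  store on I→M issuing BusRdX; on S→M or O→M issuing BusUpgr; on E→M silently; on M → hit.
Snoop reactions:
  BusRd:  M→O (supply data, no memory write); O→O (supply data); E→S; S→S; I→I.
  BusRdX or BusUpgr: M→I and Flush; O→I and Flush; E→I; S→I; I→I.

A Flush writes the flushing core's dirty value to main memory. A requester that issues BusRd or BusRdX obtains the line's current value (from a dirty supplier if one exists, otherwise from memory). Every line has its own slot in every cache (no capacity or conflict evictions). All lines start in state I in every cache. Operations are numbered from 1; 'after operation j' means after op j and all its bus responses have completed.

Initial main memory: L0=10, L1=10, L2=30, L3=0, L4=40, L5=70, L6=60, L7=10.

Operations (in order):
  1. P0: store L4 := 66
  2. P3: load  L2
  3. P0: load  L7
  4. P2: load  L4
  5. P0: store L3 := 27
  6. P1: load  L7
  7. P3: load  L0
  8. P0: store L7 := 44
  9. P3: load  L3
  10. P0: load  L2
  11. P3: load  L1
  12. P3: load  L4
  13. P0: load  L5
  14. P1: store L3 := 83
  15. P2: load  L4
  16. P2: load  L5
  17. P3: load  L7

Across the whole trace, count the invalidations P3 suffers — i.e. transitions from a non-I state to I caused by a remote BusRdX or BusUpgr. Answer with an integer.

1. P0: store L4 := 66  bus=[BusRdX]  L4: P0=M P1=I P2=I P3=I  mem[L4]=40
2. P3: load  L2  bus=[BusRd]  L2: P0=I P1=I P2=I P3=E  mem[L2]=30
3. P0: load  L7  bus=[BusRd]  L7: P0=E P1=I P2=I P3=I  mem[L7]=10
4. P2: load  L4  bus=[BusRd]  L4: P0=O P1=I P2=S P3=I  mem[L4]=40
5. P0: store L3 := 27  bus=[BusRdX]  L3: P0=M P1=I P2=I P3=I  mem[L3]=0
6. P1: load  L7  bus=[BusRd]  L7: P0=S P1=S P2=I P3=I  mem[L7]=10
7. P3: load  L0  bus=[BusRd]  L0: P0=I P1=I P2=I P3=E  mem[L0]=10
8. P0: store L7 := 44  bus=[BusUpgr]  L7: P0=M P1=I P2=I P3=I  mem[L7]=10
9. P3: load  L3  bus=[BusRd]  L3: P0=O P1=I P2=I P3=S  mem[L3]=0
10. P0: load  L2  bus=[BusRd]  L2: P0=S P1=I P2=I P3=S  mem[L2]=30
11. P3: load  L1  bus=[BusRd]  L1: P0=I P1=I P2=I P3=E  mem[L1]=10
12. P3: load  L4  bus=[BusRd]  L4: P0=O P1=I P2=S P3=S  mem[L4]=40
13. P0: load  L5  bus=[BusRd]  L5: P0=E P1=I P2=I P3=I  mem[L5]=70
14. P1: store L3 := 83  bus=[BusRdX,Flush]  L3: P0=I P1=M P2=I P3=I  mem[L3]=27
15. P2: load  L4  bus=[-]  L4: P0=O P1=I P2=S P3=S  mem[L4]=40
16. P2: load  L5  bus=[BusRd]  L5: P0=S P1=I P2=S P3=I  mem[L5]=70
17. P3: load  L7  bus=[BusRd]  L7: P0=O P1=I P2=I P3=S  mem[L7]=10

invalidations = 1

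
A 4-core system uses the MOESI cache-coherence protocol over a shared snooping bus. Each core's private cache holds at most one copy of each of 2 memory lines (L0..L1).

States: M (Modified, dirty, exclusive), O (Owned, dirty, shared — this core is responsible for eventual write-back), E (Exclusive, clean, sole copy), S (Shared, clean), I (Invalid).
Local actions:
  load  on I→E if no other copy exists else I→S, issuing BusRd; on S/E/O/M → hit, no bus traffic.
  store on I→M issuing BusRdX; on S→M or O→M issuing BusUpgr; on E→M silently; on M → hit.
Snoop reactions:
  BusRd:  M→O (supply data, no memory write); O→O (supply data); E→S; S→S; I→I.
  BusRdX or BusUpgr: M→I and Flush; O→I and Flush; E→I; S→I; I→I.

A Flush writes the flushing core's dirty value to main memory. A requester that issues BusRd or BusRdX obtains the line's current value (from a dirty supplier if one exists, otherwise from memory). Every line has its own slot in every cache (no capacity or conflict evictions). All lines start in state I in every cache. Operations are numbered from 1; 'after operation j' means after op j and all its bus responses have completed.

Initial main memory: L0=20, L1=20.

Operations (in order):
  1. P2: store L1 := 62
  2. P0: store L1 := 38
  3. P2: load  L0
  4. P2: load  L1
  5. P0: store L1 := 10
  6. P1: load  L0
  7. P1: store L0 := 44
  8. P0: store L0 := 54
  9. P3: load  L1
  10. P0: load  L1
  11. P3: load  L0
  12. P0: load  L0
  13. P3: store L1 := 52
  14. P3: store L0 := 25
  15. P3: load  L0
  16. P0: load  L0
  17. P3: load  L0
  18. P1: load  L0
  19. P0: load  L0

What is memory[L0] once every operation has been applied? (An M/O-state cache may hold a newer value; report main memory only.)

memory[L0] = 54

  op1 P2: store L1 := 62 → I/I/M/I on L1; bus BusRdX; mem=20
  op2 P0: store L1 := 38 → M/I/I/I on L1; bus BusRdX Flush; mem=62
  op3 P2: load  L0 → I/I/E/I on L0; bus BusRd; mem=20
  op4 P2: load  L1 → O/I/S/I on L1; bus BusRd; mem=62
  op5 P0: store L1 := 10 → M/I/I/I on L1; bus BusUpgr; mem=62
  op6 P1: load  L0 → I/S/S/I on L0; bus BusRd; mem=20
  op7 P1: store L0 := 44 → I/M/I/I on L0; bus BusUpgr; mem=20
  op8 P0: store L0 := 54 → M/I/I/I on L0; bus BusRdX Flush; mem=44
  op9 P3: load  L1 → O/I/I/S on L1; bus BusRd; mem=62
  op10 P0: load  L1 → O/I/I/S on L1; bus (none); mem=62
  op11 P3: load  L0 → O/I/I/S on L0; bus BusRd; mem=44
  op12 P0: load  L0 → O/I/I/S on L0; bus (none); mem=44
  op13 P3: store L1 := 52 → I/I/I/M on L1; bus BusUpgr Flush; mem=10
  op14 P3: store L0 := 25 → I/I/I/M on L0; bus BusUpgr Flush; mem=54
  op15 P3: load  L0 → I/I/I/M on L0; bus (none); mem=54
  op16 P0: load  L0 → S/I/I/O on L0; bus BusRd; mem=54
  op17 P3: load  L0 → S/I/I/O on L0; bus (none); mem=54
  op18 P1: load  L0 → S/S/I/O on L0; bus BusRd; mem=54
  op19 P0: load  L0 → S/S/I/O on L0; bus (none); mem=54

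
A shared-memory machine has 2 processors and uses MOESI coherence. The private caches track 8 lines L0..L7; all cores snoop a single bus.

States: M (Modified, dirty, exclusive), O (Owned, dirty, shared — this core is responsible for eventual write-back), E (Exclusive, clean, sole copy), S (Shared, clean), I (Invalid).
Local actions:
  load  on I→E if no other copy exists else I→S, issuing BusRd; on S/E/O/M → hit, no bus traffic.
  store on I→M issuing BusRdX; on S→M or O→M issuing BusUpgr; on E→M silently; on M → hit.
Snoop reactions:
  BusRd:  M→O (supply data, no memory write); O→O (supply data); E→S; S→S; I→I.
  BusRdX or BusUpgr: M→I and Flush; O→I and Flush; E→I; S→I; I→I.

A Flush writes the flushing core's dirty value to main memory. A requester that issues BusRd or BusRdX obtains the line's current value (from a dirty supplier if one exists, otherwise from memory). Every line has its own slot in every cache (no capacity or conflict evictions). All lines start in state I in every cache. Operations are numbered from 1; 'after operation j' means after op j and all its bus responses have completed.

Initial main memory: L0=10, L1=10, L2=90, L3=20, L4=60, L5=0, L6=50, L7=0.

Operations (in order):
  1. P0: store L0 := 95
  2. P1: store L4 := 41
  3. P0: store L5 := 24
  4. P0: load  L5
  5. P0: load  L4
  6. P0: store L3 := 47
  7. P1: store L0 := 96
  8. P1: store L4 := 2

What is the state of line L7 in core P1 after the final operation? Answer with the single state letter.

[1] P0: store L0 := 95 | P0:M(95), P1:I | bus: BusRdX
[2] P1: store L4 := 41 | P0:I, P1:M(41) | bus: BusRdX
[3] P0: store L5 := 24 | P0:M(24), P1:I | bus: BusRdX
[4] P0: load  L5 | P0:M(24), P1:I | bus: none
[5] P0: load  L4 | P0:S(41), P1:O(41) | bus: BusRd
[6] P0: store L3 := 47 | P0:M(47), P1:I | bus: BusRdX
[7] P1: store L0 := 96 | P0:I, P1:M(96) | bus: BusRdX,Flush
[8] P1: store L4 := 2 | P0:I, P1:M(2) | bus: BusUpgr

state = I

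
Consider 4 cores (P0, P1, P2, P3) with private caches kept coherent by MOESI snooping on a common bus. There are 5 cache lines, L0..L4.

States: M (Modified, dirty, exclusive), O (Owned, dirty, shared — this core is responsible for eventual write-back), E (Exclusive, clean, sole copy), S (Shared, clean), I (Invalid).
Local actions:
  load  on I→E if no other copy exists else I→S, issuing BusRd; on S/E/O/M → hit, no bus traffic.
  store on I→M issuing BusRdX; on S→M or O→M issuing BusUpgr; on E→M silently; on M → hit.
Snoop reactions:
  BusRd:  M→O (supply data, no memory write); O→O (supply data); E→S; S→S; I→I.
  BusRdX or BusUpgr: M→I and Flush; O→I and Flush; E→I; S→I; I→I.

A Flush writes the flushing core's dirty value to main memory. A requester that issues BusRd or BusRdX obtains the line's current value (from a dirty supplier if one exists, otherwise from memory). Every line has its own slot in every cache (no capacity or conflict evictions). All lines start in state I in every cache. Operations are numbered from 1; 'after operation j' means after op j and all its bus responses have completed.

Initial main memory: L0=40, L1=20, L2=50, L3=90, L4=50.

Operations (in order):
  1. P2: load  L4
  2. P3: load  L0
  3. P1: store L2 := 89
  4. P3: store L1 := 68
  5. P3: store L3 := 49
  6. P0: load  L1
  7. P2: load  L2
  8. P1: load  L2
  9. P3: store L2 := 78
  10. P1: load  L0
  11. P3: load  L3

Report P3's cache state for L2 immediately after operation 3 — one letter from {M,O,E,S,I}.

state = I

step 1: P2: load  L4  ⟶  IIEI  (L4)  txn=BusRd  M[L4]=50
step 2: P3: load  L0  ⟶  IIIE  (L0)  txn=BusRd  M[L0]=40
step 3: P1: store L2 := 89  ⟶  IMII  (L2)  txn=BusRdX  M[L2]=50
step 4: P3: store L1 := 68  ⟶  IIIM  (L1)  txn=BusRdX  M[L1]=20
step 5: P3: store L3 := 49  ⟶  IIIM  (L3)  txn=BusRdX  M[L3]=90
step 6: P0: load  L1  ⟶  SIIO  (L1)  txn=BusRd  M[L1]=20
step 7: P2: load  L2  ⟶  IOSI  (L2)  txn=BusRd  M[L2]=50
step 8: P1: load  L2  ⟶  IOSI  (L2)  txn=∅  M[L2]=50
step 9: P3: store L2 := 78  ⟶  IIIM  (L2)  txn=BusRdX+Flush  M[L2]=89
step 10: P1: load  L0  ⟶  ISIS  (L0)  txn=BusRd  M[L0]=40
step 11: P3: load  L3  ⟶  IIIM  (L3)  txn=∅  M[L3]=90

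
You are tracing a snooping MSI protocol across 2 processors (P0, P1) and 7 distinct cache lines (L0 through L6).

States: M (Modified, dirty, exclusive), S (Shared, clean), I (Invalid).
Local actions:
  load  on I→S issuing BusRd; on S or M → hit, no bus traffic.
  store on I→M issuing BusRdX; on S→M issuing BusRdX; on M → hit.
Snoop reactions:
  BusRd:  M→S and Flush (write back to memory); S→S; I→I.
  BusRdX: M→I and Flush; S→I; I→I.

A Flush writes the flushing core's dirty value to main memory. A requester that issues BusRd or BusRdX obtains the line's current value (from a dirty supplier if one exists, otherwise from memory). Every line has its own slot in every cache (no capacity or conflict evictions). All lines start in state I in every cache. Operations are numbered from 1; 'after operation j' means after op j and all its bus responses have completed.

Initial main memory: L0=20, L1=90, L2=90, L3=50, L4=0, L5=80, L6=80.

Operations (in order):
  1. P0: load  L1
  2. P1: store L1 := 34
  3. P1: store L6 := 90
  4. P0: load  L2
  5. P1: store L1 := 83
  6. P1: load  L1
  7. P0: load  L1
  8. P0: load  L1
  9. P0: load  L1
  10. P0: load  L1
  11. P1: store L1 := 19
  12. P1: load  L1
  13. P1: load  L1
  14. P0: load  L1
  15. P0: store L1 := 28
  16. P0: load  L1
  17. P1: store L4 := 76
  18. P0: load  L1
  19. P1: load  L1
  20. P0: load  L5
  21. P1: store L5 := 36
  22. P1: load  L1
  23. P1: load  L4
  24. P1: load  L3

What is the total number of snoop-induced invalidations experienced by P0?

[1] P0: load  L1 | P0:S(90), P1:I | bus: BusRd
[2] P1: store L1 := 34 | P0:I, P1:M(34) | bus: BusRdX
[3] P1: store L6 := 90 | P0:I, P1:M(90) | bus: BusRdX
[4] P0: load  L2 | P0:S(90), P1:I | bus: BusRd
[5] P1: store L1 := 83 | P0:I, P1:M(83) | bus: none
[6] P1: load  L1 | P0:I, P1:M(83) | bus: none
[7] P0: load  L1 | P0:S(83), P1:S(83) | bus: BusRd,Flush
[8] P0: load  L1 | P0:S(83), P1:S(83) | bus: none
[9] P0: load  L1 | P0:S(83), P1:S(83) | bus: none
[10] P0: load  L1 | P0:S(83), P1:S(83) | bus: none
[11] P1: store L1 := 19 | P0:I, P1:M(19) | bus: BusRdX
[12] P1: load  L1 | P0:I, P1:M(19) | bus: none
[13] P1: load  L1 | P0:I, P1:M(19) | bus: none
[14] P0: load  L1 | P0:S(19), P1:S(19) | bus: BusRd,Flush
[15] P0: store L1 := 28 | P0:M(28), P1:I | bus: BusRdX
[16] P0: load  L1 | P0:M(28), P1:I | bus: none
[17] P1: store L4 := 76 | P0:I, P1:M(76) | bus: BusRdX
[18] P0: load  L1 | P0:M(28), P1:I | bus: none
[19] P1: load  L1 | P0:S(28), P1:S(28) | bus: BusRd,Flush
[20] P0: load  L5 | P0:S(80), P1:I | bus: BusRd
[21] P1: store L5 := 36 | P0:I, P1:M(36) | bus: BusRdX
[22] P1: load  L1 | P0:S(28), P1:S(28) | bus: none
[23] P1: load  L4 | P0:I, P1:M(76) | bus: none
[24] P1: load  L3 | P0:I, P1:S(50) | bus: BusRd

invalidations = 3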